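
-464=-464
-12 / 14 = -6 / 7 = -0.86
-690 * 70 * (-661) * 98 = 3128777400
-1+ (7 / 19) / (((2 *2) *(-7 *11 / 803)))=-149 / 76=-1.96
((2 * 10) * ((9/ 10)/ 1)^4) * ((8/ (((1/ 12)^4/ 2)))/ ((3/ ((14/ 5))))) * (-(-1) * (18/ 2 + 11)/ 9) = 1128701952/ 125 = 9029615.62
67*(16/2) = 536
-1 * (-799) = 799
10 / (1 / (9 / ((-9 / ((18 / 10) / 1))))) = -18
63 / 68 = 0.93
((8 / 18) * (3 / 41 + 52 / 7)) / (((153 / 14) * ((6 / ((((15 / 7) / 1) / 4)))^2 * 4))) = 53825 / 88524576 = 0.00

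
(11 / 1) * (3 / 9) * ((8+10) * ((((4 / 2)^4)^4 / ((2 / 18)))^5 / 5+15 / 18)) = 4711466807679999717056849117459 / 5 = 942293361535999943411369800000.00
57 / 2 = 28.50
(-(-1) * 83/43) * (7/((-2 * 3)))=-581/258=-2.25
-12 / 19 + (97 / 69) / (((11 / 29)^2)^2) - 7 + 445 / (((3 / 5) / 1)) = 15392846003 / 19194351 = 801.95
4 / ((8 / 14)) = 7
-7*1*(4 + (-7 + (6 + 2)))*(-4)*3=420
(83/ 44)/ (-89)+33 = 129145/ 3916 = 32.98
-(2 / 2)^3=-1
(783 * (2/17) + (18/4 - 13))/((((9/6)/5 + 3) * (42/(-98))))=-99505/1683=-59.12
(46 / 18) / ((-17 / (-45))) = 115 / 17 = 6.76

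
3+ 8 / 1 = 11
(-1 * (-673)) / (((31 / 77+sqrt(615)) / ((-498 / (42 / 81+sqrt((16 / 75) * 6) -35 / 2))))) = 6967851660 / ((31+77 * sqrt(615)) * (4585 -216 * sqrt(2))) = 839.04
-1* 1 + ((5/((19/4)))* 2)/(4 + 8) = -47/57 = -0.82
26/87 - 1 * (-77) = 6725/87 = 77.30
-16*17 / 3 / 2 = -136 / 3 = -45.33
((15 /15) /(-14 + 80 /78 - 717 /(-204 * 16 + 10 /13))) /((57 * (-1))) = 551486 /400938247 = 0.00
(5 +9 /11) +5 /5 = 75 /11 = 6.82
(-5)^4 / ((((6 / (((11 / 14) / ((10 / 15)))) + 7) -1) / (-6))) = -20625 / 61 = -338.11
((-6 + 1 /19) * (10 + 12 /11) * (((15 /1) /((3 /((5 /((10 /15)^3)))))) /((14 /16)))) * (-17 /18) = 8788575 /1463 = 6007.23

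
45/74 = 0.61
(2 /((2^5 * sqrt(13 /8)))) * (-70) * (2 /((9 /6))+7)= -875 * sqrt(26) /156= -28.60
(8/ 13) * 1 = 8/ 13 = 0.62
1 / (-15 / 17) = -17 / 15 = -1.13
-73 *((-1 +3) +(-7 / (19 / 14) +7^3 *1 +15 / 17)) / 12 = -4016971 / 1938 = -2072.74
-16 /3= -5.33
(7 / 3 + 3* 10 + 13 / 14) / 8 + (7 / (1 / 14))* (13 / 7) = 62549 / 336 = 186.16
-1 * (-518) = 518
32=32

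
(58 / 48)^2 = 841 / 576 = 1.46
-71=-71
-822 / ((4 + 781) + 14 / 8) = -1096 / 1049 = -1.04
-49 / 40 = -1.22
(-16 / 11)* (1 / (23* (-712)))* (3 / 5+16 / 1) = 0.00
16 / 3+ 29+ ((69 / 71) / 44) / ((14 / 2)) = 34.34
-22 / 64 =-11 / 32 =-0.34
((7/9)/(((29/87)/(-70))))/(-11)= 490/33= 14.85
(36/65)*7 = 252/65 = 3.88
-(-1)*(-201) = -201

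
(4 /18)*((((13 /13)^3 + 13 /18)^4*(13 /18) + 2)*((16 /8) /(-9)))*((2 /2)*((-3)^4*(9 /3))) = -100.24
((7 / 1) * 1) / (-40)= -0.18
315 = 315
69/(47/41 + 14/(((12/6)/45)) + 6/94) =132963/609337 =0.22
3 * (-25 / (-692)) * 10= 375 / 346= 1.08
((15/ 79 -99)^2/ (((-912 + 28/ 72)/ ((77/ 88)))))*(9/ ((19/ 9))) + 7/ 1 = -64115746450/ 1945762811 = -32.95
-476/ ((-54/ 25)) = 5950/ 27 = 220.37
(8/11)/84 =2/231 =0.01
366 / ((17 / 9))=3294 / 17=193.76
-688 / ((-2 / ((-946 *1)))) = -325424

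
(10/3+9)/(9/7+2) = 259/69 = 3.75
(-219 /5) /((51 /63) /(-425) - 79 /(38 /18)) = 436905 /373294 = 1.17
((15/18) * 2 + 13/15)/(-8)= -19/60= -0.32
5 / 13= 0.38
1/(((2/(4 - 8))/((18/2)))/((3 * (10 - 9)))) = -54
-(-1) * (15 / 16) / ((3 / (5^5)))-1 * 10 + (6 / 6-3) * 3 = 15369 / 16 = 960.56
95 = 95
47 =47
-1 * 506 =-506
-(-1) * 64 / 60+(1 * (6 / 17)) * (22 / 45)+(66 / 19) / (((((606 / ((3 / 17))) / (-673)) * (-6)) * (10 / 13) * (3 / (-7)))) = 583981 / 652460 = 0.90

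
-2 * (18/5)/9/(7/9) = -36/35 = -1.03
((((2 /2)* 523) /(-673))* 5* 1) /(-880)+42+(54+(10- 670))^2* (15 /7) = 652510373293 /829136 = 786976.29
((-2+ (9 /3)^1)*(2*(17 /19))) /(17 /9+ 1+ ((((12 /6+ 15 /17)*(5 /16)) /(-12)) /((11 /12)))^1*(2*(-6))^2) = -57222 /284677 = -0.20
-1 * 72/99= -8/11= -0.73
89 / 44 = 2.02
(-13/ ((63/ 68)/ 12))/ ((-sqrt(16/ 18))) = 884 * sqrt(2)/ 7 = 178.59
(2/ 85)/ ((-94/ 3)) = -3/ 3995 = -0.00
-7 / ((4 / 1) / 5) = -35 / 4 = -8.75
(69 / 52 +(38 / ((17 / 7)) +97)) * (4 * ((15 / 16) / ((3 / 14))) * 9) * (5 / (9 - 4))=31737195 / 1768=17950.90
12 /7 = 1.71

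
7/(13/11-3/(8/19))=-616/523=-1.18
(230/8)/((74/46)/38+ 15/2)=50255/13184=3.81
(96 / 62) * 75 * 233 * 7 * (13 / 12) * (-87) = -553398300 / 31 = -17851558.06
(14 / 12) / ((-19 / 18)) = -21 / 19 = -1.11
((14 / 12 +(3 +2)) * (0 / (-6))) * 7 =0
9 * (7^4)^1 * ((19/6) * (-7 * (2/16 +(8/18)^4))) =-2749137797/34992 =-78564.75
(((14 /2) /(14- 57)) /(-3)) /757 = 7 /97653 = 0.00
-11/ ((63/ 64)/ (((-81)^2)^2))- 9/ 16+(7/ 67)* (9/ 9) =-3609649312109/ 7504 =-481030025.60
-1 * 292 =-292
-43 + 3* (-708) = -2167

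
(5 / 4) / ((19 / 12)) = 15 / 19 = 0.79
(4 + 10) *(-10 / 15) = -28 / 3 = -9.33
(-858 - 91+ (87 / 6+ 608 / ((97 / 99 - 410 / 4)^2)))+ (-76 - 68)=-871488611493 / 808100402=-1078.44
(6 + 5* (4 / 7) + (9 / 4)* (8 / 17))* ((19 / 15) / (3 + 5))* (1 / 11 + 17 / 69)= 143488 / 270963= 0.53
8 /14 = 4 /7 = 0.57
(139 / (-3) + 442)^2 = 1408969 / 9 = 156552.11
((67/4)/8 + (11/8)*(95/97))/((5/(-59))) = -40.60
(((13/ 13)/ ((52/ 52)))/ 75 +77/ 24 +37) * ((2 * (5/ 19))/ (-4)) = -24133/ 4560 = -5.29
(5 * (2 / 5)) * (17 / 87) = 34 / 87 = 0.39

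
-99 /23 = -4.30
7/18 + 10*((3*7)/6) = 35.39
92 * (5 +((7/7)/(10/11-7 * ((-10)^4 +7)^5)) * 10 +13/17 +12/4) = 105921548165008720435548292/131358791859144167450193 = 806.35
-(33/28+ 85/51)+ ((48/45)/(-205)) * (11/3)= -739853/258300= -2.86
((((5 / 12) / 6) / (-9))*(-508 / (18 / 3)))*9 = 635 / 108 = 5.88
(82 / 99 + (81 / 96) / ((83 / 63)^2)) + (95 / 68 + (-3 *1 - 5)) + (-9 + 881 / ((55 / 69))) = 2023818213581 / 1855069920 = 1090.97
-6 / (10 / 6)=-18 / 5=-3.60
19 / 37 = 0.51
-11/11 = -1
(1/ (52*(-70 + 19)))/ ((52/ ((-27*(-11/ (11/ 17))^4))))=44217/ 2704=16.35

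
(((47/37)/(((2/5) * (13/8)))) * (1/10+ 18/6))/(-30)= -1457/7215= -0.20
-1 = -1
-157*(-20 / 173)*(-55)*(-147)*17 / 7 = 61653900 / 173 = 356380.92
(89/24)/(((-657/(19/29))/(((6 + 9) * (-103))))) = 870865/152424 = 5.71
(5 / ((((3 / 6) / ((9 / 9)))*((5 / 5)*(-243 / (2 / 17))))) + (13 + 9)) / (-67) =-90862 / 276777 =-0.33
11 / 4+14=67 / 4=16.75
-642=-642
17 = 17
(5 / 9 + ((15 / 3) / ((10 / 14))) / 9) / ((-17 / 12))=-0.94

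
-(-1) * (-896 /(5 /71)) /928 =-1988 /145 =-13.71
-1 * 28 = -28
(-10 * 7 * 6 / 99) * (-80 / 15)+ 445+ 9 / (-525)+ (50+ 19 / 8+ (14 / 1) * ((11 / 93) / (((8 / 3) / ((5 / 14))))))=558779161 / 1074150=520.21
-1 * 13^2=-169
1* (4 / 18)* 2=4 / 9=0.44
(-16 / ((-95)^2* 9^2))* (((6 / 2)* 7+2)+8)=-0.00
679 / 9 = 75.44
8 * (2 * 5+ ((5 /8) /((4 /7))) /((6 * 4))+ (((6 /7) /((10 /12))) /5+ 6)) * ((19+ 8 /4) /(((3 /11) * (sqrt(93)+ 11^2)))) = 2907134263 /34915200 - 24025903 * sqrt(93) /34915200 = 76.63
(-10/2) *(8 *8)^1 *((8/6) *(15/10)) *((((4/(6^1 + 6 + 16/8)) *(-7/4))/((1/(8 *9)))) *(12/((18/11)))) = 168960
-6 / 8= -3 / 4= -0.75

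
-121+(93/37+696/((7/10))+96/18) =684640/777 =881.13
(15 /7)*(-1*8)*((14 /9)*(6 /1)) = -160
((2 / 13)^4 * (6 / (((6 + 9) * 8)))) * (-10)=-8 / 28561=-0.00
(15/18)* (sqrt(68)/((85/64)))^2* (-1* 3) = -8192/85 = -96.38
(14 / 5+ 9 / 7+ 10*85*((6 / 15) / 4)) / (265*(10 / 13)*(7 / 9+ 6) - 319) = 364806 / 4351445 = 0.08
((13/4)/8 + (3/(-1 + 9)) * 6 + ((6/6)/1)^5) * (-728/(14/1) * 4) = -760.50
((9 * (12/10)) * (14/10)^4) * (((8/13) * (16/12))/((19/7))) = 9680832/771875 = 12.54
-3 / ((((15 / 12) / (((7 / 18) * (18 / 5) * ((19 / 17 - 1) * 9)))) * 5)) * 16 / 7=-1.63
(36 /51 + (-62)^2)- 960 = 49040 /17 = 2884.71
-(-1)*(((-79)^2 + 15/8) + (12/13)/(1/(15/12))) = 649379/104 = 6244.03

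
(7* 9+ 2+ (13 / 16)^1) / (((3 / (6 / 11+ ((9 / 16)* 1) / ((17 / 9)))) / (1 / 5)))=885573 / 239360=3.70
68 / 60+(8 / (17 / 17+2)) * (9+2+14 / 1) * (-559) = -558983 / 15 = -37265.53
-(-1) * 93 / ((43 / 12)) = 1116 / 43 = 25.95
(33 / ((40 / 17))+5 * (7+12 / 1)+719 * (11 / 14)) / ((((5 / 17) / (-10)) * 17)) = -188707 / 140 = -1347.91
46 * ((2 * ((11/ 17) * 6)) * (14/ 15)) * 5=28336/ 17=1666.82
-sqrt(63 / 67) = -3 * sqrt(469) / 67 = -0.97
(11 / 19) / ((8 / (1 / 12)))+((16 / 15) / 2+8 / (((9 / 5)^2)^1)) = 740813 / 246240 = 3.01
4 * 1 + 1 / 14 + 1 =71 / 14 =5.07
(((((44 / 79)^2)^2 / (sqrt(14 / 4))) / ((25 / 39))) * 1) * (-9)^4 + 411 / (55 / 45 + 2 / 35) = 129465 / 403 + 959059056384 * sqrt(14) / 6816264175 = 847.71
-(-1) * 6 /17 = 6 /17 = 0.35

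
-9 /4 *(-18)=81 /2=40.50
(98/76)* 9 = 441/38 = 11.61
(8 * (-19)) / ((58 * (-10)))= 38 / 145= 0.26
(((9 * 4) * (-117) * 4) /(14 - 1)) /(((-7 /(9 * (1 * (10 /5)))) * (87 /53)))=412128 /203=2030.19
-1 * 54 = -54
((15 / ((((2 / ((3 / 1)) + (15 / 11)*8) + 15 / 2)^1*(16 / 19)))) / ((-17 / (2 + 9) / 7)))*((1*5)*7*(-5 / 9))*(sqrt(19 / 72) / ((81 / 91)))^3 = 201615000962375*sqrt(38) / 78620072069376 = 15.81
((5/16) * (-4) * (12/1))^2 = 225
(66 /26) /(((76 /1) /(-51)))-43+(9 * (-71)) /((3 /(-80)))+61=16851621 /988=17056.30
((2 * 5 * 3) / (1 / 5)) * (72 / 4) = 2700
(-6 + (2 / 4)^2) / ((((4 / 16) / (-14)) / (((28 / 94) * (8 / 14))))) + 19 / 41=106509 / 1927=55.27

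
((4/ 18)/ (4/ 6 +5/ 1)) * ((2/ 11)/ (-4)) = -1/ 561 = -0.00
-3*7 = -21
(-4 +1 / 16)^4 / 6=5250987 / 131072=40.06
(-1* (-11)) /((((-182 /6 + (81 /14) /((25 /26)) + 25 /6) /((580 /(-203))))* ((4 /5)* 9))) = 13750 /63471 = 0.22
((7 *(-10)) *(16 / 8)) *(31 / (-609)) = 620 / 87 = 7.13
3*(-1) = -3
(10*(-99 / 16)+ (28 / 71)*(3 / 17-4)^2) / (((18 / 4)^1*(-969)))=9210505 / 715784796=0.01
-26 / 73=-0.36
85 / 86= 0.99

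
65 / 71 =0.92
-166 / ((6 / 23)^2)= -43907 / 18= -2439.28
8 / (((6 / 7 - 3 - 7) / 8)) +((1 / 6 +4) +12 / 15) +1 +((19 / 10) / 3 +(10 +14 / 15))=158 / 15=10.53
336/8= 42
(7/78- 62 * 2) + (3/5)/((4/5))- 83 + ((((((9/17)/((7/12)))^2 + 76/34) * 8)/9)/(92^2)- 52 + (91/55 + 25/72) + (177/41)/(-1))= -4118494000914791/15811460584920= -260.48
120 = 120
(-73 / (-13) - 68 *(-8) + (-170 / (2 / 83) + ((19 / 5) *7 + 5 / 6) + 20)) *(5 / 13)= -2518601 / 1014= -2483.83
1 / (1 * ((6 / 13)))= 13 / 6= 2.17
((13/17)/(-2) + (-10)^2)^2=11471769/1156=9923.68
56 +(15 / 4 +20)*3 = 509 / 4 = 127.25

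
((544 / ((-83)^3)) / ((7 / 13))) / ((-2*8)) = 442 / 4002509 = 0.00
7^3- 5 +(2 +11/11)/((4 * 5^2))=33803/100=338.03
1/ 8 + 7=57/ 8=7.12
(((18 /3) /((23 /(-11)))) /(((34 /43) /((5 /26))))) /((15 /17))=-473 /598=-0.79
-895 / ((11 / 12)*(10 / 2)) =-2148 / 11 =-195.27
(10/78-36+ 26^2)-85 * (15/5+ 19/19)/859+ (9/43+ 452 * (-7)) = -3636014518/1440543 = -2524.06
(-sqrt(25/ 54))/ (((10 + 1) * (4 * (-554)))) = 5 * sqrt(6)/ 438768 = 0.00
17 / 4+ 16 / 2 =12.25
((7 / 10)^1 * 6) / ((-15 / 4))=-28 / 25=-1.12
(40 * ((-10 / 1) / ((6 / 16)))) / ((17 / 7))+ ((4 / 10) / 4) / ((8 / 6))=-895847 / 2040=-439.14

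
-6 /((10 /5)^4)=-0.38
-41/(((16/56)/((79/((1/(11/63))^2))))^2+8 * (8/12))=-11239061163/1465849564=-7.67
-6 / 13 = -0.46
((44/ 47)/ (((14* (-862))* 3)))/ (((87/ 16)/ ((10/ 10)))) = -176/ 37009539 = -0.00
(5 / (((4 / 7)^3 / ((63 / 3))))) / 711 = 12005 / 15168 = 0.79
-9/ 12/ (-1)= 3/ 4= 0.75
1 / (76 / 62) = 0.82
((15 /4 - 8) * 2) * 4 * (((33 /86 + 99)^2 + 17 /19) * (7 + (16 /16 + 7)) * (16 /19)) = -2831721354120 /667489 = -4242349.09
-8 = -8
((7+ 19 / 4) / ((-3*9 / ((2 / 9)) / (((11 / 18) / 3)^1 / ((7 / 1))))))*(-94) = 24299 / 91854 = 0.26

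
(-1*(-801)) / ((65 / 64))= 51264 / 65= 788.68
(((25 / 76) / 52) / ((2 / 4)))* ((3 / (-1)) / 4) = -75 / 7904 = -0.01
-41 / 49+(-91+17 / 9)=-39667 / 441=-89.95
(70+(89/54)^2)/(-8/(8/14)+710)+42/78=0.64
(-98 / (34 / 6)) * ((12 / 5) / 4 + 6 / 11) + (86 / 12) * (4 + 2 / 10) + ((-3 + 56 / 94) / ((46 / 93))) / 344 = 10.28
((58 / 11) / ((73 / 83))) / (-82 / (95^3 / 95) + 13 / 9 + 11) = 195508575 / 405539893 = 0.48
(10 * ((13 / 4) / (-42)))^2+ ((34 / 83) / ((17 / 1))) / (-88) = 3855661 / 6442128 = 0.60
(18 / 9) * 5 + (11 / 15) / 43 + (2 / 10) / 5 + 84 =94.06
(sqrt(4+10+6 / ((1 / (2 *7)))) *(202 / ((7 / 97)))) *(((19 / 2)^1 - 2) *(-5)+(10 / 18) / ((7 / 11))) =-45213155 *sqrt(2) / 63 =-1014937.41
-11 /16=-0.69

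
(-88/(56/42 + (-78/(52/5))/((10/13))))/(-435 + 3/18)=-6336/263509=-0.02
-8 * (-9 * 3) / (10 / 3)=324 / 5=64.80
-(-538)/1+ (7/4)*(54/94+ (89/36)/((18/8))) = 4118627/7614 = 540.93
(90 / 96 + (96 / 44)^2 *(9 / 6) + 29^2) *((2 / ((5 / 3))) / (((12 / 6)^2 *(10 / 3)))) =2958867 / 38720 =76.42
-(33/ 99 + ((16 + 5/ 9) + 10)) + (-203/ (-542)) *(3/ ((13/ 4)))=-26.54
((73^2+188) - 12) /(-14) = -393.21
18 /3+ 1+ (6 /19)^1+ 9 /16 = 2395 /304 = 7.88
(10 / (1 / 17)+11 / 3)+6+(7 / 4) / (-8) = 17227 / 96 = 179.45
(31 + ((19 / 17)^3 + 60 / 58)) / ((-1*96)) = -99231 / 284954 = -0.35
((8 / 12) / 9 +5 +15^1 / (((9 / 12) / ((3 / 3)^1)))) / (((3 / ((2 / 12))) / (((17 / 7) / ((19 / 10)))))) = 57545 / 32319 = 1.78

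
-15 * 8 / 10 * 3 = -36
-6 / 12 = -1 / 2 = -0.50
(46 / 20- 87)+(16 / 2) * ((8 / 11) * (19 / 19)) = -8677 / 110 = -78.88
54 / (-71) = -54 / 71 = -0.76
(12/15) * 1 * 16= 64/5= 12.80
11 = 11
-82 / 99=-0.83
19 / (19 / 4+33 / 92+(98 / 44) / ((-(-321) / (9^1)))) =3.67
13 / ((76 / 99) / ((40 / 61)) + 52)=12870 / 52639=0.24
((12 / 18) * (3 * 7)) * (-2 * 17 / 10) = -238 / 5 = -47.60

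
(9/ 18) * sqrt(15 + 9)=sqrt(6)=2.45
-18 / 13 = -1.38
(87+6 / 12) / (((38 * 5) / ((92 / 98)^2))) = 2645 / 6517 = 0.41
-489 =-489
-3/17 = -0.18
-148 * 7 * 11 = -11396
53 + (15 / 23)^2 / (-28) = 784811 / 14812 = 52.98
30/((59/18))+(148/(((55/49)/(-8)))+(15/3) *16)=-3133644/3245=-965.68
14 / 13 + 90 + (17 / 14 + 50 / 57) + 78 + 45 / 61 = 108784591 / 632814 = 171.91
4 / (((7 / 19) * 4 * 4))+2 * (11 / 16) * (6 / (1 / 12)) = 99.68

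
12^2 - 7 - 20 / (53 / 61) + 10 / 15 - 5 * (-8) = 154.65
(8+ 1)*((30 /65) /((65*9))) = 6 /845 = 0.01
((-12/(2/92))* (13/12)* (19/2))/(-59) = 5681/59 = 96.29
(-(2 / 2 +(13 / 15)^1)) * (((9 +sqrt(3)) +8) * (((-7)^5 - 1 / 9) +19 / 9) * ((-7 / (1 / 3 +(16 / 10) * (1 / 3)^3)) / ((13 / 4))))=-2015793360 / 689 - 118576080 * sqrt(3) / 689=-3223763.65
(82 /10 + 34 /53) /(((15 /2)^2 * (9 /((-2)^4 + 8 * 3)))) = 24992 /35775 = 0.70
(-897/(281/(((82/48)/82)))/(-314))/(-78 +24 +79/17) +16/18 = 9475579981/10660078944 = 0.89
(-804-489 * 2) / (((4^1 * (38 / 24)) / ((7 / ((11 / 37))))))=-125874 / 19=-6624.95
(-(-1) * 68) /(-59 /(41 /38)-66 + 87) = -2788 /1381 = -2.02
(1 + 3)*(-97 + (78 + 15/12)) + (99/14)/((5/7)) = -611/10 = -61.10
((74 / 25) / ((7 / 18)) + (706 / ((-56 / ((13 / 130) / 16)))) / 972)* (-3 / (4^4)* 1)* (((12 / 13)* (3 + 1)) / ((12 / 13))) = -165720347 / 464486400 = -0.36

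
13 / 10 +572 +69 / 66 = 574.35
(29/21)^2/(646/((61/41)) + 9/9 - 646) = -51301/5670819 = -0.01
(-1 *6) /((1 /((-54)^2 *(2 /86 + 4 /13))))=-3236760 /559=-5790.27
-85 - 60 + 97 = -48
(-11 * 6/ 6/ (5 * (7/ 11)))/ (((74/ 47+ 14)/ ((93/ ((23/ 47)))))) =-8285959/ 196420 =-42.18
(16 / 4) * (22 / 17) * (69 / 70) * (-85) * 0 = 0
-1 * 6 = -6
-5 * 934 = -4670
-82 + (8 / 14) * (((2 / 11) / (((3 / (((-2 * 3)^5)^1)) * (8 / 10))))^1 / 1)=-32234 / 77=-418.62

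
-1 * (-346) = 346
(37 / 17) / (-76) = -37 / 1292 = -0.03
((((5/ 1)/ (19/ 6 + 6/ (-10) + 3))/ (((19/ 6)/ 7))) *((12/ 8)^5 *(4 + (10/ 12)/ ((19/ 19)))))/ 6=1233225/ 101536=12.15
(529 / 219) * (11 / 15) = 5819 / 3285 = 1.77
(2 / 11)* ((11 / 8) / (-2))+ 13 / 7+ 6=433 / 56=7.73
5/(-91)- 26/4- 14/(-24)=-6521/1092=-5.97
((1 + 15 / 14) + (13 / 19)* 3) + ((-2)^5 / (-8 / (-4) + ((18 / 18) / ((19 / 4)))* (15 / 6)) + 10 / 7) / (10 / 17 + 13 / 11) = -587695 / 264138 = -2.22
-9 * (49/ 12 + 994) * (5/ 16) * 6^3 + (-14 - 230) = -4852637/ 8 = -606579.62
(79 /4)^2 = 6241 /16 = 390.06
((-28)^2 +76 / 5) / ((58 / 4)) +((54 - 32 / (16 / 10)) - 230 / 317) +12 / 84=28486433 / 321755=88.53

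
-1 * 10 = -10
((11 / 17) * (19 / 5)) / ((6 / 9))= 627 / 170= 3.69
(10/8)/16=5/64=0.08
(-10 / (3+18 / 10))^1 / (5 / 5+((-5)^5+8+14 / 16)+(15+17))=10 / 14799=0.00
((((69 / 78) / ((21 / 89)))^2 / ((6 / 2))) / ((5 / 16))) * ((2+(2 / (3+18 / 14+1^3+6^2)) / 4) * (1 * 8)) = 77971409072 / 323083215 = 241.34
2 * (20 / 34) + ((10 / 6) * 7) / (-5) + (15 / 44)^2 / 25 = -1.15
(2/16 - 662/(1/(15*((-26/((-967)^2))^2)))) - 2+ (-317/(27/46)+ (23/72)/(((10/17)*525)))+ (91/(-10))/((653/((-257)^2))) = -105208688216608835029489/71943178729264038000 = -1462.39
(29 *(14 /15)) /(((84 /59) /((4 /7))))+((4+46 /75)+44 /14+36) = 86026 /1575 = 54.62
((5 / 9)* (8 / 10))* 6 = 8 / 3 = 2.67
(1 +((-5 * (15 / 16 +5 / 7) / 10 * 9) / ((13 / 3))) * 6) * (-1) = 13529 / 1456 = 9.29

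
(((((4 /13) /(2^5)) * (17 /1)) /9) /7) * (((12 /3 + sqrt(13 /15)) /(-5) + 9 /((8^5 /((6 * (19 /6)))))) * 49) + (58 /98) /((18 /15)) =2946765473 /7514357760 -119 * sqrt(195) /70200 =0.37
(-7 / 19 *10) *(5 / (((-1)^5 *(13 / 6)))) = 2100 / 247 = 8.50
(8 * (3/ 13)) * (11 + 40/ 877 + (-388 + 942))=11893080/ 11401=1043.16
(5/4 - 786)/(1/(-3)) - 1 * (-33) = 9549/4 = 2387.25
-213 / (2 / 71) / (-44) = 15123 / 88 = 171.85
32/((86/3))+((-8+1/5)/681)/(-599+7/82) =1.12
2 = 2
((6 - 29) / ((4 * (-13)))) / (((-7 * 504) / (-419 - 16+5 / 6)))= 59915 / 1100736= 0.05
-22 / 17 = -1.29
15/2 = 7.50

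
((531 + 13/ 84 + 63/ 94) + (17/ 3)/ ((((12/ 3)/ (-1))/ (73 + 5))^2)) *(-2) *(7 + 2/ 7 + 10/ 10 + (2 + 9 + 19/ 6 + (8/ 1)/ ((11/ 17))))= -85303564415/ 455994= -187071.68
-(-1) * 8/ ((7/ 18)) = 144/ 7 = 20.57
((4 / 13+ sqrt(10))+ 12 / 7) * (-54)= -54 * sqrt(10) -9936 / 91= -279.95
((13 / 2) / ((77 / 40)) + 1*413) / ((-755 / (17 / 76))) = -545037 / 4418260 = -0.12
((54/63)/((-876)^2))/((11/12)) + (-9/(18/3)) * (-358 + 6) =433311649/820666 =528.00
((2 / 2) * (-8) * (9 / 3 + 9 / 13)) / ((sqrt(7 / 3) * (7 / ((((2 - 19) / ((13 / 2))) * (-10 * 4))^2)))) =-710246400 * sqrt(21) / 107653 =-30233.79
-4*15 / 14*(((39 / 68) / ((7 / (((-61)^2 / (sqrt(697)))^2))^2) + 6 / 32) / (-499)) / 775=89719026124837581 / 1752793800154040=51.19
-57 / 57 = -1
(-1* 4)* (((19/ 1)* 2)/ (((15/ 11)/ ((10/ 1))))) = -3344/ 3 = -1114.67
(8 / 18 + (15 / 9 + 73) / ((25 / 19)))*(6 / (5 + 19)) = 3217 / 225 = 14.30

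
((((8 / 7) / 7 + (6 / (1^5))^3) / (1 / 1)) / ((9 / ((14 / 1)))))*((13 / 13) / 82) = 10592 / 2583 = 4.10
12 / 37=0.32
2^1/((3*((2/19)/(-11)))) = -209/3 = -69.67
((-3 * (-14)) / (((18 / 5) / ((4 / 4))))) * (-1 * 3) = -35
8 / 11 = 0.73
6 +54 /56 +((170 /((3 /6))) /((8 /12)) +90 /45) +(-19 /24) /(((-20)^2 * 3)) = 104623067 /201600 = 518.96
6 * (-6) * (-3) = 108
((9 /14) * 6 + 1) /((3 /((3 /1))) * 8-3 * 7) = -34 /91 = -0.37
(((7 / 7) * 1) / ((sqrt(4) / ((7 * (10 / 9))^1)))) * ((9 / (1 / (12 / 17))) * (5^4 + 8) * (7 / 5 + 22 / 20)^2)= 1661625 / 17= 97742.65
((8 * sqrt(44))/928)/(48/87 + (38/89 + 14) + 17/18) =801 * sqrt(11)/739757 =0.00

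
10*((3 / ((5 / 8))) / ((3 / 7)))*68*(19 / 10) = 72352 / 5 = 14470.40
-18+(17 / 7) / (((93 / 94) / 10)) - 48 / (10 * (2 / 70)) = -105106 / 651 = -161.45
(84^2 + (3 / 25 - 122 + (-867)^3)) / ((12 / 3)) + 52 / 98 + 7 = -399170781739 / 2450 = -162926849.69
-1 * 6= -6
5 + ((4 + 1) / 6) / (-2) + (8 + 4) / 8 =6.08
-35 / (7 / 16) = -80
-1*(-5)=5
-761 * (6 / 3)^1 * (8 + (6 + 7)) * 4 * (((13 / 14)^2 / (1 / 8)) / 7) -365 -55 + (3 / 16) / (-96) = -3171231793 / 25088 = -126404.33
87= 87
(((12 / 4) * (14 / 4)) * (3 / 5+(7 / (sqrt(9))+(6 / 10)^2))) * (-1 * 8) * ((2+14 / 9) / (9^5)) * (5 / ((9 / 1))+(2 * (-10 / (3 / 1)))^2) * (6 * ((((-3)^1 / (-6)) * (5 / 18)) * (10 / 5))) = -221312 / 177147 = -1.25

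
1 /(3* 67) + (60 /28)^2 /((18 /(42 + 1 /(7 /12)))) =769168 /68943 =11.16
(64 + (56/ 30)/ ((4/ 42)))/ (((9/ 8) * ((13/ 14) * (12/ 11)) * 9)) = 128744/ 15795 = 8.15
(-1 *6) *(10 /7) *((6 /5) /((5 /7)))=-72 /5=-14.40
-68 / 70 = -34 / 35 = -0.97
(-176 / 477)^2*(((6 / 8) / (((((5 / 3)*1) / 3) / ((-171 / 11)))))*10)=-80256 / 2809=-28.57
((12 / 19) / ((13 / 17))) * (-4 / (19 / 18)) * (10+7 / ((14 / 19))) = -22032 / 361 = -61.03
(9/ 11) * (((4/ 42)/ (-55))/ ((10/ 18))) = -54/ 21175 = -0.00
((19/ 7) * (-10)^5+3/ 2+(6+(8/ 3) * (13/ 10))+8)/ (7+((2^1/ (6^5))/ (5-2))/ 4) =-443201028192/ 11430755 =-38772.68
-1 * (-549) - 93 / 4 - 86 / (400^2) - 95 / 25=41755957 / 80000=521.95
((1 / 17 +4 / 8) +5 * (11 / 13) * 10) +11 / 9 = 175385 / 3978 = 44.09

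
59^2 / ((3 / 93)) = 107911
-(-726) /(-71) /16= -363 /568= -0.64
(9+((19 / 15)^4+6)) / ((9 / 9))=889696 / 50625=17.57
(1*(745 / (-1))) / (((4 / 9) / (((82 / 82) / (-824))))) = 6705 / 3296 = 2.03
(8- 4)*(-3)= -12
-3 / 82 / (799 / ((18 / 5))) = -27 / 163795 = -0.00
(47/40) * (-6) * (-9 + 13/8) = 51.99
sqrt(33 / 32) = sqrt(66) / 8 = 1.02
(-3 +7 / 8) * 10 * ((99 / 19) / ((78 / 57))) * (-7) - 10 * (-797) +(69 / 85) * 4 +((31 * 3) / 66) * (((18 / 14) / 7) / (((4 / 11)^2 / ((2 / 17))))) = 7398261527 / 866320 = 8539.87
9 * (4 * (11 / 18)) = 22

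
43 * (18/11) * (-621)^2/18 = 16582563/11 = 1507505.73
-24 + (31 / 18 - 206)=-4109 / 18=-228.28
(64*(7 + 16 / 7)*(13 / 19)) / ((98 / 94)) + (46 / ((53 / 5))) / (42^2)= 2424854335 / 6217218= 390.02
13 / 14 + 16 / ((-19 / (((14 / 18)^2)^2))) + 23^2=924307297 / 1745226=529.62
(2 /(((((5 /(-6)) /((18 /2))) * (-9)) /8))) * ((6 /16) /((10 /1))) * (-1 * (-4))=72 /25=2.88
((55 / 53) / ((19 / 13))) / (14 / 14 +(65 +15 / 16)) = 11440 / 1078497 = 0.01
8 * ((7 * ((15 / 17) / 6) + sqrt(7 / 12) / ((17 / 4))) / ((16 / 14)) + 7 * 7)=14 * sqrt(21) / 51 + 13573 / 34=400.46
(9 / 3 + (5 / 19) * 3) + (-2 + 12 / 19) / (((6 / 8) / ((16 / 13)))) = 88 / 57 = 1.54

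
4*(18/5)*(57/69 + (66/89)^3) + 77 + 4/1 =8007277203/81071435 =98.77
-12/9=-4/3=-1.33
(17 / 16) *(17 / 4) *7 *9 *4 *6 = 54621 / 8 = 6827.62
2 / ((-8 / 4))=-1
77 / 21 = 11 / 3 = 3.67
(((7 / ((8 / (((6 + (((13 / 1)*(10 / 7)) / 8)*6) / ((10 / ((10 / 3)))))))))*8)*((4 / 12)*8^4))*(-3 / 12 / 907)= -17.50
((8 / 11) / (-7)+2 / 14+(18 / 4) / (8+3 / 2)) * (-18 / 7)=-13500 / 10241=-1.32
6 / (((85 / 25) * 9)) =10 / 51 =0.20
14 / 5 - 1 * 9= -31 / 5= -6.20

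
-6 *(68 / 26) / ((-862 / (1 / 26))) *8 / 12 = 34 / 72839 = 0.00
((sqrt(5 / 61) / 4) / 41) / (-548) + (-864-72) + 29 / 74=-69235 / 74-sqrt(305) / 5482192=-935.61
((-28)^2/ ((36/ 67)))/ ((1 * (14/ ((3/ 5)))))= 938/ 15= 62.53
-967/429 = -2.25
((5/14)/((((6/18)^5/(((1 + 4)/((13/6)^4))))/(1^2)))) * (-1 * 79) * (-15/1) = 4664871000/199927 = 23332.87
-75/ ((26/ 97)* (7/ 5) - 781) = 12125/ 126201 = 0.10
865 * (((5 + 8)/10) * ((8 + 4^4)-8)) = 287872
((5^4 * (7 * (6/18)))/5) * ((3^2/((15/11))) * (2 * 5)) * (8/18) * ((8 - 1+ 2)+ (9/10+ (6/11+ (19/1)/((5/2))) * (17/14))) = 1523900/9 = 169322.22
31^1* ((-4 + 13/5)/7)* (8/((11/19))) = -4712/55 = -85.67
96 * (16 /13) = 1536 /13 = 118.15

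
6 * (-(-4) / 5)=24 / 5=4.80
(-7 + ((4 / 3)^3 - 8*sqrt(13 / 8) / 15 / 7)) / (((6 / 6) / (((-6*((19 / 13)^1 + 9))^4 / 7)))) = -2052612096000 / 199927 - 295576141824*sqrt(26) / 6997445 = -10482193.41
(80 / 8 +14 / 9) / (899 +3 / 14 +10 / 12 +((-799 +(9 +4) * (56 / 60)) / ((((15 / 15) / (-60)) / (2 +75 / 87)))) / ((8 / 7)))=112 / 1154679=0.00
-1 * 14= -14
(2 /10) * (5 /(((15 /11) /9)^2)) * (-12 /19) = -27.51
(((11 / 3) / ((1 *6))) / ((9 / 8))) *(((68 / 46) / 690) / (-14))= -374 / 4499145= -0.00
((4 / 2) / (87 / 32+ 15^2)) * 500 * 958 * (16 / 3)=490496000 / 21861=22437.03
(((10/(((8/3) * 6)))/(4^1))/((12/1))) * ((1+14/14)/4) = 5/768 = 0.01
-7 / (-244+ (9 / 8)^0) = 7 / 243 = 0.03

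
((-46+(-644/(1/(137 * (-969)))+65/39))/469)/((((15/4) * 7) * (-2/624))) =-15242160544/7035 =-2166618.41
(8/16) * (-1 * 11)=-5.50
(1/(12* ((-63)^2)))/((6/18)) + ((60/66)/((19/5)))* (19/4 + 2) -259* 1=-854025397/3318084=-257.39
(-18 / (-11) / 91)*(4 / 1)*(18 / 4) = 324 / 1001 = 0.32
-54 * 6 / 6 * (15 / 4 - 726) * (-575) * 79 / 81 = -43744275 / 2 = -21872137.50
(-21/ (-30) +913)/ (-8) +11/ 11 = -9057/ 80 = -113.21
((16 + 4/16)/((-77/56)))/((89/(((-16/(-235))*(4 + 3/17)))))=-29536/782221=-0.04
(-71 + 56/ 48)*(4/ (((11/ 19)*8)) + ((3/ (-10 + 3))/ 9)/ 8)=-59.89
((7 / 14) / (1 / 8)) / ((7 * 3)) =4 / 21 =0.19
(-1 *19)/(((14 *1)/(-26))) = 247/7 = 35.29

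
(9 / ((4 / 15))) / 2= 135 / 8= 16.88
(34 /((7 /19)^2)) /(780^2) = 6137 /14905800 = 0.00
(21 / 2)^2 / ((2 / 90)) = 19845 / 4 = 4961.25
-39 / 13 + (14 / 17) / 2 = -44 / 17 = -2.59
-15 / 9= -5 / 3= -1.67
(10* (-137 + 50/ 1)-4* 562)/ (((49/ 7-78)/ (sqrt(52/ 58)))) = 3118* sqrt(754)/ 2059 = 41.58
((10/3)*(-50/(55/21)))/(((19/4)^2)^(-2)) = -32395.13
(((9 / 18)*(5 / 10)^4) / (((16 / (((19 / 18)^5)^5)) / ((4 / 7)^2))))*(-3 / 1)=-93076495688256089536609610280499 / 12590339214252929360553054943838208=-0.01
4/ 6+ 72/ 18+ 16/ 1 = 62/ 3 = 20.67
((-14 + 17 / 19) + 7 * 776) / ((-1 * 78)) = -102959 / 1482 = -69.47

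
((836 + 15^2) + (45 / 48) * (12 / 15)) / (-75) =-4247 / 300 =-14.16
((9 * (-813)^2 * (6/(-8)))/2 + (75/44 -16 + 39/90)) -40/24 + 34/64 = -11778546767/5280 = -2230785.37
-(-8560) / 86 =4280 / 43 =99.53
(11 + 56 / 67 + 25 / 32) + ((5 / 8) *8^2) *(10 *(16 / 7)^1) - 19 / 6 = 41590295 / 45024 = 923.74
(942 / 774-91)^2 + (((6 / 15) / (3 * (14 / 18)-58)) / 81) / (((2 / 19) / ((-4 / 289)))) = 97111954466704 / 12047168745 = 8060.98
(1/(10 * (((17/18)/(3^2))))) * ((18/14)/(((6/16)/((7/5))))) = 1944/425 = 4.57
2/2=1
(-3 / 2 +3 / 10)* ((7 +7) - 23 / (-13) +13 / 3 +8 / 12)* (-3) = 972 / 13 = 74.77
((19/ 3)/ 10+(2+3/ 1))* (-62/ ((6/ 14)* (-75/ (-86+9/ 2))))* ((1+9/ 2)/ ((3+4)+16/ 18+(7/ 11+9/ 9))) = -723301579/ 1414500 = -511.35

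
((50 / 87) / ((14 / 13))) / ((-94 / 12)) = -650 / 9541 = -0.07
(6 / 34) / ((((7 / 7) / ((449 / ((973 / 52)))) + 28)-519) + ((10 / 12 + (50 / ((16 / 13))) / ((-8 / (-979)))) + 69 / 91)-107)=23534784 / 583482206767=0.00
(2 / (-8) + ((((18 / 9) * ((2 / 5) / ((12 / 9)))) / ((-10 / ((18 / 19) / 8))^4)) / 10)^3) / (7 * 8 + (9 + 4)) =-1160414452287359418367999992374402515013 / 320274388831311199469568000000000000000000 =-0.00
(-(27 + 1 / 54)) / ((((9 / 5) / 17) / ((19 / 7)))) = -2356285 / 3402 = -692.62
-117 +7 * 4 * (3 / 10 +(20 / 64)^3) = -551657 / 5120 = -107.75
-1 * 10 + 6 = -4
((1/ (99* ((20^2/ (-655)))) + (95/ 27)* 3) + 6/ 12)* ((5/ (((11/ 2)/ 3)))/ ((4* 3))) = 29143/ 11616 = 2.51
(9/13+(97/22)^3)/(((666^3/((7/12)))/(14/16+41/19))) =0.00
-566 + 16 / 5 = -2814 / 5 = -562.80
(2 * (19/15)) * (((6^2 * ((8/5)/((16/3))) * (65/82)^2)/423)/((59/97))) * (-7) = -2180269/4661413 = -0.47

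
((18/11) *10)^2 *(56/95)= 362880/2299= 157.84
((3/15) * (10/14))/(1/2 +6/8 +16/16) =4/63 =0.06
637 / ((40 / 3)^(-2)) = 1019200 / 9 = 113244.44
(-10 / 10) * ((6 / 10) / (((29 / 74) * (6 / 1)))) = -0.26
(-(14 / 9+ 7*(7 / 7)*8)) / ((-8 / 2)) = 14.39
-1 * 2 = -2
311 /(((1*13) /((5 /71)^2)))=7775 /65533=0.12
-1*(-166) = 166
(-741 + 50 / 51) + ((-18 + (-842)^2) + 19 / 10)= 361186019 / 510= 708207.88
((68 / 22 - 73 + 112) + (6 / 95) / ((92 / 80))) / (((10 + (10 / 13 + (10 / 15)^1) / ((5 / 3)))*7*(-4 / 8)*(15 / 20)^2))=-210698800 / 106902873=-1.97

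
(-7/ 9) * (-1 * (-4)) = -28/ 9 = -3.11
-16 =-16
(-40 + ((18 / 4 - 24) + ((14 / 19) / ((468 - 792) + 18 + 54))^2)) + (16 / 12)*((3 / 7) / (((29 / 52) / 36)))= -536923039 / 23743692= -22.61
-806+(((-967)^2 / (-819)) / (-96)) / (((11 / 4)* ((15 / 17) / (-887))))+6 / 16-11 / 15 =-2089427579 / 405405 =-5153.93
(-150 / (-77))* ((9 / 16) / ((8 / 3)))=0.41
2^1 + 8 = 10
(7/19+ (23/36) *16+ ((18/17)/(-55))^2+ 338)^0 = 1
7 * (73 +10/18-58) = 980/9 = 108.89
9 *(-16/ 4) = -36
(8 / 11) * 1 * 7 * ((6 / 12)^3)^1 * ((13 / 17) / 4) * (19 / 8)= 1729 / 5984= 0.29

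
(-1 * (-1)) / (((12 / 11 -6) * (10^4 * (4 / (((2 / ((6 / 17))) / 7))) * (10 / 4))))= -187 / 113400000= -0.00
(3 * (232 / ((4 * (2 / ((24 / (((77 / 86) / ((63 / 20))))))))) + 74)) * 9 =3746142 / 55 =68111.67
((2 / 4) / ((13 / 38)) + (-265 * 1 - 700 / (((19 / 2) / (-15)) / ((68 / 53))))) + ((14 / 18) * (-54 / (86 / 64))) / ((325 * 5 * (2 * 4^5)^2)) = 5324003524586853 / 4611383296000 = 1154.54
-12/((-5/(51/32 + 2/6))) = 37/8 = 4.62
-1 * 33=-33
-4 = -4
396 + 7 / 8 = 3175 / 8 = 396.88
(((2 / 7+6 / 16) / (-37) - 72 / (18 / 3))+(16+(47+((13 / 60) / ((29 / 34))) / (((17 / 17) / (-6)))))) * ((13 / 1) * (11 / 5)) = 57428657 / 40600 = 1414.50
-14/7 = -2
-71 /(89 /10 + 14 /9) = -6390 /941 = -6.79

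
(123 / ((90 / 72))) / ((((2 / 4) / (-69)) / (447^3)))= -6064105643208 / 5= -1212821128641.60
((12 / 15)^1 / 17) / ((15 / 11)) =44 / 1275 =0.03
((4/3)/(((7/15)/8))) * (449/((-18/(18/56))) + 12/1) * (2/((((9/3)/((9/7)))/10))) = 267600/343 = 780.17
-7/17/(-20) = 7/340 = 0.02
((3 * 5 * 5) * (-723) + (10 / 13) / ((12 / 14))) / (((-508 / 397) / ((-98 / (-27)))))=153808.90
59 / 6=9.83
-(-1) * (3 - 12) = -9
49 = 49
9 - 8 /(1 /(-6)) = 57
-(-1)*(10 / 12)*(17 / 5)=17 / 6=2.83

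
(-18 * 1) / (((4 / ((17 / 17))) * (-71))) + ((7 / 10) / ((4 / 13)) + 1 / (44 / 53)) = 110681 / 31240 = 3.54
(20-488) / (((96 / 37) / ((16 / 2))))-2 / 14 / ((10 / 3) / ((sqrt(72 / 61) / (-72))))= -1443 + sqrt(122) / 17080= -1443.00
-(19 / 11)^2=-361 / 121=-2.98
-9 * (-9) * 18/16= 729/8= 91.12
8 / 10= 0.80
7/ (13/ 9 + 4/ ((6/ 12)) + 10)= 9/ 25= 0.36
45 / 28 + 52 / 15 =2131 / 420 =5.07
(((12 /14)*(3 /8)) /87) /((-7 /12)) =-9 /1421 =-0.01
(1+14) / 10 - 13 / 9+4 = 73 / 18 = 4.06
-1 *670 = -670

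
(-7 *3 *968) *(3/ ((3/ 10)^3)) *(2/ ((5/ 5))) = -13552000/ 3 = -4517333.33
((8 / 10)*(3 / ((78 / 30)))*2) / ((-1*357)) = -8 / 1547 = -0.01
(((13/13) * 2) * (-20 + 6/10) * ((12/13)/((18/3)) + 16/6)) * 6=-8536/13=-656.62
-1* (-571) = 571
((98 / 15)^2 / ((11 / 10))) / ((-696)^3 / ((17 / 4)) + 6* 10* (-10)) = -0.00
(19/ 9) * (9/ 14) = 19/ 14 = 1.36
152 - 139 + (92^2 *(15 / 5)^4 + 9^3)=686326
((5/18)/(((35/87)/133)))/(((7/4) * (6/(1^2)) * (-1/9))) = -551/7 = -78.71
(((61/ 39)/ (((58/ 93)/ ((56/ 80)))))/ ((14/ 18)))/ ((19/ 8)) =34038/ 35815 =0.95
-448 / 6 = -224 / 3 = -74.67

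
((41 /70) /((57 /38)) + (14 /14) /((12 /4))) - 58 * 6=-36464 /105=-347.28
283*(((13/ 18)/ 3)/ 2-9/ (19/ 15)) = -4056239/ 2052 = -1976.72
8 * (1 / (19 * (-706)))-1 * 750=-5030254 / 6707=-750.00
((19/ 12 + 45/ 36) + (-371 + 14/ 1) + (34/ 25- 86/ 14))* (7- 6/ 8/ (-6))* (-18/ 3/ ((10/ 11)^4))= 314534491689/ 14000000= 22466.75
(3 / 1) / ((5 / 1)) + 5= 28 / 5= 5.60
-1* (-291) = 291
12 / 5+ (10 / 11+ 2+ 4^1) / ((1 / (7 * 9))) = 24072 / 55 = 437.67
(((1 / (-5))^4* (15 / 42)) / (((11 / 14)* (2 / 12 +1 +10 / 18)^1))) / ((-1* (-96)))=3 / 682000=0.00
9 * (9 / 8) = 81 / 8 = 10.12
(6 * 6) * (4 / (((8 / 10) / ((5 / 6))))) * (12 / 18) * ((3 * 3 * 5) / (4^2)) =281.25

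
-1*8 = -8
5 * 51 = 255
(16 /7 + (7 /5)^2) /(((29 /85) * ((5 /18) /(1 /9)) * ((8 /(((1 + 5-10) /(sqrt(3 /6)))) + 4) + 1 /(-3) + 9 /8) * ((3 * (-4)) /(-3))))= 3637728 * sqrt(2) /61270475 + 3486156 /12254095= 0.37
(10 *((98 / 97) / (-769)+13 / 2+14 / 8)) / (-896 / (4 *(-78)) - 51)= -479929515 / 280022122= -1.71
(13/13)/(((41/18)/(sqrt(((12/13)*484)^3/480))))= 574992*sqrt(130)/34645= 189.23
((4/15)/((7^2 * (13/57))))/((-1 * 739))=-76/2353715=-0.00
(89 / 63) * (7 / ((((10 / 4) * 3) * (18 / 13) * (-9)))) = -1157 / 10935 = -0.11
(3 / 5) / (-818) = -3 / 4090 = -0.00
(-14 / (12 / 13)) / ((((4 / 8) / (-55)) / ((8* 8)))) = 106773.33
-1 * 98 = -98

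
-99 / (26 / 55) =-5445 / 26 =-209.42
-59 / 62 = -0.95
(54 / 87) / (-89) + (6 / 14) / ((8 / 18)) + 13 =1008667 / 72268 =13.96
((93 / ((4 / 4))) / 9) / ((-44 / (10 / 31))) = -5 / 66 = -0.08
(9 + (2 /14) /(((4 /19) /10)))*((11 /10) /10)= 2431 /1400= 1.74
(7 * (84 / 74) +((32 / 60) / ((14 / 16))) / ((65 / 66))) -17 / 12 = 7220377 / 1010100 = 7.15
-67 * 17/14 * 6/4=-122.04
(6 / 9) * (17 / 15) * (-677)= -23018 / 45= -511.51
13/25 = 0.52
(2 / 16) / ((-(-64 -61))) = 1 / 1000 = 0.00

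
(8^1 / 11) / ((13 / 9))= 72 / 143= 0.50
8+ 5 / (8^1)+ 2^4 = 197 / 8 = 24.62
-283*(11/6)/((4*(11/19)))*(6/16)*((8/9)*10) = -26885/36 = -746.81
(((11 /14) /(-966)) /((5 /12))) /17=-11 /95795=-0.00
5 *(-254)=-1270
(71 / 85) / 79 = 71 / 6715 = 0.01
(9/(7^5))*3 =27/16807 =0.00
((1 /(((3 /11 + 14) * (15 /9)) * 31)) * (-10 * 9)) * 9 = -5346 /4867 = -1.10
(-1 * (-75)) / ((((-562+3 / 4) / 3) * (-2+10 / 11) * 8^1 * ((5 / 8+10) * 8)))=33 / 61064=0.00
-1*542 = -542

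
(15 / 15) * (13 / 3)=13 / 3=4.33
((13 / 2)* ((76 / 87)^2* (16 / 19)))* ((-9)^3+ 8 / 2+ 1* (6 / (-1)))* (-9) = 23111296 / 841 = 27480.73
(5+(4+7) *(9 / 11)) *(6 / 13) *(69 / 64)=1449 / 208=6.97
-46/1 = -46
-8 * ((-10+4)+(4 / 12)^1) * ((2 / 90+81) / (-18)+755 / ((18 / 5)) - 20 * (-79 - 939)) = 1132732372 / 1215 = 932290.02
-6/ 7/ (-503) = 0.00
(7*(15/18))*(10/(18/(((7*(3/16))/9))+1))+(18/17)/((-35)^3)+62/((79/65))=7745871173689/150459479625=51.48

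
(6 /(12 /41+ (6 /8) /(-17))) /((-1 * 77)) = -5576 /17787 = -0.31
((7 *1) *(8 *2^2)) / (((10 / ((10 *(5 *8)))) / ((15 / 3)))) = 44800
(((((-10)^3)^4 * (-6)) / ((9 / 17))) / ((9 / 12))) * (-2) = 272000000000000 / 9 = 30222222222222.22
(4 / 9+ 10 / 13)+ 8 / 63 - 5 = -333 / 91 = -3.66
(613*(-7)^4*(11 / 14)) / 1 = 2312849 / 2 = 1156424.50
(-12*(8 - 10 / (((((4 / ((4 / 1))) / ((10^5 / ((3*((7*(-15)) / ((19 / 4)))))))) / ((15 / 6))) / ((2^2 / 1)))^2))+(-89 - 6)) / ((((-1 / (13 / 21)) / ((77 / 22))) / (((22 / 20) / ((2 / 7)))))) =-5162299963864901 / 22680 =-227614636854.71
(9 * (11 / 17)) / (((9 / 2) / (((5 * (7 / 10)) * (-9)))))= -693 / 17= -40.76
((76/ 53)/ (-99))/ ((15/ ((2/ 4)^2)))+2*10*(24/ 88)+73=6174746/ 78705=78.45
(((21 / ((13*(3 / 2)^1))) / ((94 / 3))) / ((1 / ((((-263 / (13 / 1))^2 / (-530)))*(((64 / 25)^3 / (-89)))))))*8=1523108020224 / 38052554921875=0.04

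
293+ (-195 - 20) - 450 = -372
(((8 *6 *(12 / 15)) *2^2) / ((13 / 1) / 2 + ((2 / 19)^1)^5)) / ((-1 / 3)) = -11409864192 / 160946755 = -70.89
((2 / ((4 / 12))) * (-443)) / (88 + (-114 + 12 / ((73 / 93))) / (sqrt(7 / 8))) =545332557 / 7908566 + 349552251 * sqrt(14) / 15817132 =151.64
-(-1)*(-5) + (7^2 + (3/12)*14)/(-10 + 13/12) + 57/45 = -15442/1605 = -9.62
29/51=0.57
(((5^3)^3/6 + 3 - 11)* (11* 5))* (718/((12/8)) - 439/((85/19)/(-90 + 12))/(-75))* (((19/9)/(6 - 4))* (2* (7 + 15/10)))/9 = 490015806684943/36450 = 13443506356.24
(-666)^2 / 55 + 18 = 444546 / 55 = 8082.65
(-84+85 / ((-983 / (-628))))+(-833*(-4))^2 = 10913457000 / 983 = 11102194.30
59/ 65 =0.91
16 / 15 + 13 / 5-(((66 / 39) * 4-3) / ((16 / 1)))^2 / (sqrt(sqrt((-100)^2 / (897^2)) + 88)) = 11 / 3-2401 * sqrt(17723823) / 1709706752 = 3.66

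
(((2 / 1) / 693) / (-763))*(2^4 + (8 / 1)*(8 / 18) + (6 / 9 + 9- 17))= -20 / 432621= -0.00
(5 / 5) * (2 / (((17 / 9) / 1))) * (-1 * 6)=-108 / 17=-6.35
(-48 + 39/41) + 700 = 26771/41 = 652.95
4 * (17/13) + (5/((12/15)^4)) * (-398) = -4853.17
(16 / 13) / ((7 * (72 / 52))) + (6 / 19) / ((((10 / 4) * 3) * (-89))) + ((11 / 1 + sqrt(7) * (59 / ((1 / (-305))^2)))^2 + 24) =120746450 * sqrt(7) + 112319608773383088188 / 532665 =210863824244598.52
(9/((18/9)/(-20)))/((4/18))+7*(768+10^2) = 5671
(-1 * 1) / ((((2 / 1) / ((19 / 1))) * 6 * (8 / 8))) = -19 / 12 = -1.58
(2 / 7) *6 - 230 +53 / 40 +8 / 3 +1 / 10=-188323 / 840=-224.19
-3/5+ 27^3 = 19682.40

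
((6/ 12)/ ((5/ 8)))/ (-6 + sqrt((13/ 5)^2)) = -4/ 17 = -0.24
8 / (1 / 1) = 8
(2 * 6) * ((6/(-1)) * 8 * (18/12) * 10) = -8640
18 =18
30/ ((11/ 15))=450/ 11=40.91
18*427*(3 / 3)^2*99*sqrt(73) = 760914*sqrt(73) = 6501252.07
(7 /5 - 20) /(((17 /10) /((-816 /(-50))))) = -4464 /25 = -178.56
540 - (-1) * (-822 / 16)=3909 / 8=488.62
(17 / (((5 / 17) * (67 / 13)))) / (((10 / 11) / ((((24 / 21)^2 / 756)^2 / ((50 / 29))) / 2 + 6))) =265834274543981 / 3591456316875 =74.02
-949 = -949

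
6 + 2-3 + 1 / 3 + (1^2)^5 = 19 / 3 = 6.33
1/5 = 0.20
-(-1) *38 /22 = 19 /11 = 1.73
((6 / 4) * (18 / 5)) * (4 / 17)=108 / 85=1.27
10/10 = 1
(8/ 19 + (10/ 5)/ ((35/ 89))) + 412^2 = 112883422/ 665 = 169749.51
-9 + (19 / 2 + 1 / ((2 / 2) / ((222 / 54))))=83 / 18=4.61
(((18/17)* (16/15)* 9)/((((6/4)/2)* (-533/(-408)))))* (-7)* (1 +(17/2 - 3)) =-96768/205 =-472.04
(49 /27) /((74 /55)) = 2695 /1998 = 1.35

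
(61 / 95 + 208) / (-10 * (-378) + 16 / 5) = 19821 / 359404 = 0.06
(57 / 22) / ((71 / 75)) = 4275 / 1562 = 2.74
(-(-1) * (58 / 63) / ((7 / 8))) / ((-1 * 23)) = -464 / 10143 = -0.05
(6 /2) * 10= 30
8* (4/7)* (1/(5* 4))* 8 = 64/35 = 1.83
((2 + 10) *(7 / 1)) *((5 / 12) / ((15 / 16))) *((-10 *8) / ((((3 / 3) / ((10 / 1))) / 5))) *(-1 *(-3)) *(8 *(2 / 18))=-3584000 / 9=-398222.22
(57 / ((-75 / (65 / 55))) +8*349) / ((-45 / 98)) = -25073398 / 4125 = -6078.40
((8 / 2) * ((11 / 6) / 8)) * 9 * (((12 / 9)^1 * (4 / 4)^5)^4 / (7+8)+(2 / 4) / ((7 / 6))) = 59807 / 11340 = 5.27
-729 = -729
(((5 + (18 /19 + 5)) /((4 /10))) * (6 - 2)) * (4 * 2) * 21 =349440 /19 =18391.58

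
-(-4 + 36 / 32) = 2.88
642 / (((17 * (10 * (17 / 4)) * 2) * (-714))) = -107 / 171955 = -0.00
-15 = -15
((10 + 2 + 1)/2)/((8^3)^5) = 13/70368744177664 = 0.00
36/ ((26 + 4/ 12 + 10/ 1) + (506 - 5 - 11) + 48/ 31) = 3348/ 49093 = 0.07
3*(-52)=-156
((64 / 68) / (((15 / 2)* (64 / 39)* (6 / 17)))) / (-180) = -13 / 10800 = -0.00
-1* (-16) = 16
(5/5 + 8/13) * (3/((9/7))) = 49/13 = 3.77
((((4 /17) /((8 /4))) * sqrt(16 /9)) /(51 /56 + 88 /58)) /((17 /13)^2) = 2195648 /58115877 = 0.04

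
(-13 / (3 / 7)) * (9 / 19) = -273 / 19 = -14.37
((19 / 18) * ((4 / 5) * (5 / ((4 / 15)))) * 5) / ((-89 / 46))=-10925 / 267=-40.92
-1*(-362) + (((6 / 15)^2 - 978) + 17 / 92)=-1416007 / 2300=-615.66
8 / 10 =4 / 5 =0.80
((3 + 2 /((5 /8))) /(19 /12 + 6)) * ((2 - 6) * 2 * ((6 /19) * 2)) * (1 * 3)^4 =-2892672 /8645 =-334.61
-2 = -2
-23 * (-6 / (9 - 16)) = -138 / 7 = -19.71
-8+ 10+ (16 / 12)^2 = 34 / 9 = 3.78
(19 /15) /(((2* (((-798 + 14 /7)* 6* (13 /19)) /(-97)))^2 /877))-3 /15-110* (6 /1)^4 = -32973431182953041 /231295184640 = -142559.96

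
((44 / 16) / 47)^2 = 121 / 35344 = 0.00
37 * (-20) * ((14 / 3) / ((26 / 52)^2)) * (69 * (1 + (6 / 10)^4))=-134580544 / 125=-1076644.35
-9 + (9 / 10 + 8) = -1 / 10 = -0.10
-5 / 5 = -1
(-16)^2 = 256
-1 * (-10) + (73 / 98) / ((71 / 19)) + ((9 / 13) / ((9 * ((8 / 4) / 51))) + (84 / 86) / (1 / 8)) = 38846272 / 1944761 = 19.97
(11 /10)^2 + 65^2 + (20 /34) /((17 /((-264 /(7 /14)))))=121609469 /28900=4207.94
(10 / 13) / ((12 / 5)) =25 / 78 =0.32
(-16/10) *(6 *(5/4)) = -12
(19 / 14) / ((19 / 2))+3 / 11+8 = 648 / 77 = 8.42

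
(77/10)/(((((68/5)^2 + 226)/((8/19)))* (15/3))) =14/8873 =0.00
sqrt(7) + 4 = 6.65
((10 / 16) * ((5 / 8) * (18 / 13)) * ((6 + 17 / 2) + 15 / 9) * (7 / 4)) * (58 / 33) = 492275 / 18304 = 26.89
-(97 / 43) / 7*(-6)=582 / 301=1.93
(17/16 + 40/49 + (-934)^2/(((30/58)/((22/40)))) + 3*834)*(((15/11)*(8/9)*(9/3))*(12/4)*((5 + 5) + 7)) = 929737048523/5390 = 172492958.91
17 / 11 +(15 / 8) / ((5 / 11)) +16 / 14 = 4197 / 616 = 6.81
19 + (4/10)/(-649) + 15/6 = 139531/6490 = 21.50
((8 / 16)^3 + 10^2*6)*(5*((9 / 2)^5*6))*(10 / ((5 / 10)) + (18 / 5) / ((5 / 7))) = 266201099811 / 320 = 831878436.91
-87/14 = -6.21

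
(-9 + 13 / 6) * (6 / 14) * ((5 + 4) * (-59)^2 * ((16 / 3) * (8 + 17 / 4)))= -5994282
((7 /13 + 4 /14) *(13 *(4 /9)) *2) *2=400 /21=19.05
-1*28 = -28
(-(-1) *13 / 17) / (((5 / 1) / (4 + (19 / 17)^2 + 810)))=3062891 / 24565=124.69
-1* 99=-99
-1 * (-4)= 4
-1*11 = -11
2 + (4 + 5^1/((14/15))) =159/14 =11.36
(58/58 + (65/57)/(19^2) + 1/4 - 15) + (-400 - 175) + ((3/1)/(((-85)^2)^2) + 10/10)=-2525271372319951/4296529042500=-587.75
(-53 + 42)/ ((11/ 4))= -4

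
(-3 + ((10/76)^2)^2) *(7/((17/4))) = -4.94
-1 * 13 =-13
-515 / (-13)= 515 / 13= 39.62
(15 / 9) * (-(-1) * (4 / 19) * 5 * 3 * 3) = 15.79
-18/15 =-6/5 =-1.20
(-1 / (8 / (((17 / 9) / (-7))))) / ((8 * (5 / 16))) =0.01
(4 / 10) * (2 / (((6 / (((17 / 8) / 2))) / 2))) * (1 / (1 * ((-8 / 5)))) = -0.18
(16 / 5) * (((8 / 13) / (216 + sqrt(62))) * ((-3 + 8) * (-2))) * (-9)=248832 / 302861 - 1152 * sqrt(62) / 302861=0.79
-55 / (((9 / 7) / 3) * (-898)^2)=-385 / 2419212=-0.00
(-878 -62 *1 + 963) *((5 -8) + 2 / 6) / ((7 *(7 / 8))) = -1472 / 147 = -10.01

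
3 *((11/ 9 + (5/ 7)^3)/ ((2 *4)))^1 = 2449/ 4116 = 0.59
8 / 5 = 1.60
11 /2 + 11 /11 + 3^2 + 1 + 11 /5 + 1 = 197 /10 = 19.70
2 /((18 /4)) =4 /9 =0.44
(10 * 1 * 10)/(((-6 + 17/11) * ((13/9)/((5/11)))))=-4500/637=-7.06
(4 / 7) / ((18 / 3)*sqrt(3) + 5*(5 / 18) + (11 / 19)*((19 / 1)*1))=16056 / 103159 - 7776*sqrt(3) / 103159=0.03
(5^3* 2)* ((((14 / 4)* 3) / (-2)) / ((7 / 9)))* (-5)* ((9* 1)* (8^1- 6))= 151875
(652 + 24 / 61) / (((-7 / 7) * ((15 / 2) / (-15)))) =79592 / 61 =1304.79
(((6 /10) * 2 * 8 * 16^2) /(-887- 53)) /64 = -48 /1175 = -0.04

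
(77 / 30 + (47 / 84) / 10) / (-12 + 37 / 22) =-24233 / 95340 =-0.25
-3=-3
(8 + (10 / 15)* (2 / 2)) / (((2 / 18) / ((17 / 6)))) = 221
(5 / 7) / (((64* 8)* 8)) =5 / 28672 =0.00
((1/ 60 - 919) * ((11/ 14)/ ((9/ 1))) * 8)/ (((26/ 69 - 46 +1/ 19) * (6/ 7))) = 16.43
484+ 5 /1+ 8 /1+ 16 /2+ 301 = 806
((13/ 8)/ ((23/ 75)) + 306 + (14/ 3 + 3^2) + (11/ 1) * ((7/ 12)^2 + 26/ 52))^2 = 1225225396201/ 10969344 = 111695.41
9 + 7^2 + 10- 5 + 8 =71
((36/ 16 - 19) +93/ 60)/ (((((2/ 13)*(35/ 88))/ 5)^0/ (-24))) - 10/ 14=12743/ 35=364.09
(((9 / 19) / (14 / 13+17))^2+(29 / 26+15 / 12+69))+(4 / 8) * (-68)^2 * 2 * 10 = 48010238330803 / 1036683700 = 46311.37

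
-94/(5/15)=-282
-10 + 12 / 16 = -37 / 4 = -9.25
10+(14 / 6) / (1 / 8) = 86 / 3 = 28.67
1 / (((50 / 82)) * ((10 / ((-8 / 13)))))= -164 / 1625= -0.10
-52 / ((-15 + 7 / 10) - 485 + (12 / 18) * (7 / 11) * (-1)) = 17160 / 164909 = 0.10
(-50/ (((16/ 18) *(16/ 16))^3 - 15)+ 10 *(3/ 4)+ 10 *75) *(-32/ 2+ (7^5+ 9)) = 12784750.84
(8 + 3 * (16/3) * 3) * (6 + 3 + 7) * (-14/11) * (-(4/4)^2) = 12544/11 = 1140.36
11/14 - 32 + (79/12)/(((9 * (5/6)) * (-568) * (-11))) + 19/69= -2800996921/90533520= -30.94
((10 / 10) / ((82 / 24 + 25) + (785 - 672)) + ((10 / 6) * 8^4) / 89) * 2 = 69515528 / 453099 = 153.42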